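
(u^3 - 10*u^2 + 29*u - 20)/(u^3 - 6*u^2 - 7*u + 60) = (u - 1)/(u + 3)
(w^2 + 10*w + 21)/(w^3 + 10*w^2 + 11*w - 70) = (w + 3)/(w^2 + 3*w - 10)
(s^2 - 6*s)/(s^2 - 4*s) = (s - 6)/(s - 4)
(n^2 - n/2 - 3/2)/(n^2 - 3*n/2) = (n + 1)/n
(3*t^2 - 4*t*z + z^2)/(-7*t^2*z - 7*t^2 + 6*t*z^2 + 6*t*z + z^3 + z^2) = (-3*t + z)/(7*t*z + 7*t + z^2 + z)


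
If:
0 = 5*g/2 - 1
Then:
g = 2/5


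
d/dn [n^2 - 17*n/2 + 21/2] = 2*n - 17/2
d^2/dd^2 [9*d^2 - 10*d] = 18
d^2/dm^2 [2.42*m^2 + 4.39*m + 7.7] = 4.84000000000000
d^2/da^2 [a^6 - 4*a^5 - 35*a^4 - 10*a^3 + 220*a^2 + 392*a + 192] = 30*a^4 - 80*a^3 - 420*a^2 - 60*a + 440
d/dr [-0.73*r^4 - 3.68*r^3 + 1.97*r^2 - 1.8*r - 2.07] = -2.92*r^3 - 11.04*r^2 + 3.94*r - 1.8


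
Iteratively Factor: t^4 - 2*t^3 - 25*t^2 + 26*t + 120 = (t + 4)*(t^3 - 6*t^2 - t + 30) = (t - 5)*(t + 4)*(t^2 - t - 6) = (t - 5)*(t - 3)*(t + 4)*(t + 2)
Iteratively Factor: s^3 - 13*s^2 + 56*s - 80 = (s - 5)*(s^2 - 8*s + 16) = (s - 5)*(s - 4)*(s - 4)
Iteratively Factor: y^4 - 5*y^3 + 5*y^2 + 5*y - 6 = (y - 3)*(y^3 - 2*y^2 - y + 2) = (y - 3)*(y - 2)*(y^2 - 1) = (y - 3)*(y - 2)*(y - 1)*(y + 1)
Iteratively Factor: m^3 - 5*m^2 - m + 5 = (m - 1)*(m^2 - 4*m - 5) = (m - 1)*(m + 1)*(m - 5)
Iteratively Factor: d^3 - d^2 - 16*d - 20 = (d + 2)*(d^2 - 3*d - 10) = (d - 5)*(d + 2)*(d + 2)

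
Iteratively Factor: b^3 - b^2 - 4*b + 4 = (b - 1)*(b^2 - 4) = (b - 1)*(b + 2)*(b - 2)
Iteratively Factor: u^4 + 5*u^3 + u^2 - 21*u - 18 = (u + 3)*(u^3 + 2*u^2 - 5*u - 6) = (u + 1)*(u + 3)*(u^2 + u - 6) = (u + 1)*(u + 3)^2*(u - 2)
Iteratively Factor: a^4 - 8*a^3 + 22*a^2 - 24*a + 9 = (a - 1)*(a^3 - 7*a^2 + 15*a - 9) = (a - 1)^2*(a^2 - 6*a + 9) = (a - 3)*(a - 1)^2*(a - 3)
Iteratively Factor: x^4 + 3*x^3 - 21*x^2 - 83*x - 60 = (x + 3)*(x^3 - 21*x - 20) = (x - 5)*(x + 3)*(x^2 + 5*x + 4) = (x - 5)*(x + 1)*(x + 3)*(x + 4)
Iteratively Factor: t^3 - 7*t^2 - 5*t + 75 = (t - 5)*(t^2 - 2*t - 15) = (t - 5)*(t + 3)*(t - 5)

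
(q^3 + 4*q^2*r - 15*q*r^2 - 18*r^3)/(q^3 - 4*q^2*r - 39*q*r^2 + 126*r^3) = (q + r)/(q - 7*r)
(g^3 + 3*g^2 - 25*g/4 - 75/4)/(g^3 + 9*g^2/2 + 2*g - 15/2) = (g - 5/2)/(g - 1)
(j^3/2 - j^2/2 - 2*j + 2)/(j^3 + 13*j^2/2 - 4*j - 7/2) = (j^2 - 4)/(2*j^2 + 15*j + 7)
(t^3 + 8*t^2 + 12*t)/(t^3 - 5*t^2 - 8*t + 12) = t*(t + 6)/(t^2 - 7*t + 6)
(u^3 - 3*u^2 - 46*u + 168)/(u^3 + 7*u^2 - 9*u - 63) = (u^2 - 10*u + 24)/(u^2 - 9)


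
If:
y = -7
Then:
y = -7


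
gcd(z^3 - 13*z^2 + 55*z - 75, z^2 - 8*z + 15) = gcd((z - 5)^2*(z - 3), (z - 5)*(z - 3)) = z^2 - 8*z + 15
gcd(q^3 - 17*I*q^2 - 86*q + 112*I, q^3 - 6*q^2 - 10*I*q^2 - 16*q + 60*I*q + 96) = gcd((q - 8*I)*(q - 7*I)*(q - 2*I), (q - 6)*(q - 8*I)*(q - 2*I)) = q^2 - 10*I*q - 16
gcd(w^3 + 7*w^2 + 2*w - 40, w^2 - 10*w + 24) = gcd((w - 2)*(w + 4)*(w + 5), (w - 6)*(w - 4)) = 1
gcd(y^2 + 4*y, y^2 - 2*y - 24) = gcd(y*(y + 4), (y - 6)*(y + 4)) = y + 4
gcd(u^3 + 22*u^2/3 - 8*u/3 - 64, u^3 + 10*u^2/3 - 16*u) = u^2 + 10*u/3 - 16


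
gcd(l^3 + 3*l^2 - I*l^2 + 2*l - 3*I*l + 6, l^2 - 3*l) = 1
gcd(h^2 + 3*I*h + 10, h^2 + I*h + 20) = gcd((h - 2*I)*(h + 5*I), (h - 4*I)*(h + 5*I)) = h + 5*I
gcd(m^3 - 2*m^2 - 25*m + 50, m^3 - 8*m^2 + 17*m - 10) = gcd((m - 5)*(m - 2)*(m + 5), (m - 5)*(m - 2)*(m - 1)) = m^2 - 7*m + 10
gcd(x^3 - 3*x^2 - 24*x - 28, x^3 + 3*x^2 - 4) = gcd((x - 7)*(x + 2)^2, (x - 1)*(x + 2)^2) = x^2 + 4*x + 4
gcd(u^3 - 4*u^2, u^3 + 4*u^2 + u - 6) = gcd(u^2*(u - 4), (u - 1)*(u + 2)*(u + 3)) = 1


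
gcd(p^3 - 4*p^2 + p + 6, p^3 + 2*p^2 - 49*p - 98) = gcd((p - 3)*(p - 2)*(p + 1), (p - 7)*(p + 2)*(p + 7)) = 1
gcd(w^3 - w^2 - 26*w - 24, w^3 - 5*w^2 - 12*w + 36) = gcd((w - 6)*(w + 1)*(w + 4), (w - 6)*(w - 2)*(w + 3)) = w - 6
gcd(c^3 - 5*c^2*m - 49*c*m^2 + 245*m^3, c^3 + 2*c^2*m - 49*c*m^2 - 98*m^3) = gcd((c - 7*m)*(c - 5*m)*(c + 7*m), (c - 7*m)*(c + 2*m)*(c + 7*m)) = c^2 - 49*m^2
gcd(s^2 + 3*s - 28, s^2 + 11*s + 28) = s + 7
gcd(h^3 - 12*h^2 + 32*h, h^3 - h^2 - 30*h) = h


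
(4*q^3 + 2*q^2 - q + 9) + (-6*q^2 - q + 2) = 4*q^3 - 4*q^2 - 2*q + 11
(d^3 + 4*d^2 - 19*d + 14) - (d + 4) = d^3 + 4*d^2 - 20*d + 10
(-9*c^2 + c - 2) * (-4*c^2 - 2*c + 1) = 36*c^4 + 14*c^3 - 3*c^2 + 5*c - 2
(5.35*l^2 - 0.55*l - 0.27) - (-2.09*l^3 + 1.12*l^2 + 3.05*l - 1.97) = 2.09*l^3 + 4.23*l^2 - 3.6*l + 1.7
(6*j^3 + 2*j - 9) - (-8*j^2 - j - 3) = 6*j^3 + 8*j^2 + 3*j - 6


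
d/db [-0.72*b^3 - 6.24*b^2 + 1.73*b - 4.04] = -2.16*b^2 - 12.48*b + 1.73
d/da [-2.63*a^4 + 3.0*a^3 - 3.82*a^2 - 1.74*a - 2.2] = -10.52*a^3 + 9.0*a^2 - 7.64*a - 1.74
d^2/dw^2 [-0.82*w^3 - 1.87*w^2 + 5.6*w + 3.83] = -4.92*w - 3.74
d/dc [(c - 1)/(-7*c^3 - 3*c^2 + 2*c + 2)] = (-7*c^3 - 3*c^2 + 2*c + (c - 1)*(21*c^2 + 6*c - 2) + 2)/(7*c^3 + 3*c^2 - 2*c - 2)^2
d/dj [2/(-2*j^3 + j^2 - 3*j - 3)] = 2*(6*j^2 - 2*j + 3)/(2*j^3 - j^2 + 3*j + 3)^2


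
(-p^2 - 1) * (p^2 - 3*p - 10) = -p^4 + 3*p^3 + 9*p^2 + 3*p + 10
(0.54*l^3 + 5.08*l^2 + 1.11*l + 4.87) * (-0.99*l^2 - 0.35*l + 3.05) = -0.5346*l^5 - 5.2182*l^4 - 1.2299*l^3 + 10.2842*l^2 + 1.681*l + 14.8535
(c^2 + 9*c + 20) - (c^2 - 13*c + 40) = 22*c - 20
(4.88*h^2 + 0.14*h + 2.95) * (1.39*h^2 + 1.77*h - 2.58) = 6.7832*h^4 + 8.8322*h^3 - 8.2421*h^2 + 4.8603*h - 7.611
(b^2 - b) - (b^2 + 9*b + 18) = -10*b - 18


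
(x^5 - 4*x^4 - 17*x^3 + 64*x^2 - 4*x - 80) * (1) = x^5 - 4*x^4 - 17*x^3 + 64*x^2 - 4*x - 80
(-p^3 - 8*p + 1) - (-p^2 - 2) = -p^3 + p^2 - 8*p + 3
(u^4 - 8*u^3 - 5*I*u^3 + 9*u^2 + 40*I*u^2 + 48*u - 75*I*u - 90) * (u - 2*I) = u^5 - 8*u^4 - 7*I*u^4 - u^3 + 56*I*u^3 + 128*u^2 - 93*I*u^2 - 240*u - 96*I*u + 180*I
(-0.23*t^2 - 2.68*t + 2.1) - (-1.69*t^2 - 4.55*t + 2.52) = 1.46*t^2 + 1.87*t - 0.42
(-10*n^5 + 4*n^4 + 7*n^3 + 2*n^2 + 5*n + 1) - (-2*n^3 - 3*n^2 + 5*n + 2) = -10*n^5 + 4*n^4 + 9*n^3 + 5*n^2 - 1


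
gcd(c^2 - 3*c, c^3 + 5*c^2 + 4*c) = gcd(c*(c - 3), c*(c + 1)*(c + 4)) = c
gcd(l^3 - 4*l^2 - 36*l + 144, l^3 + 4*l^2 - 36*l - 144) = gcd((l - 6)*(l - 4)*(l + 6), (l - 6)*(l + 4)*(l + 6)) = l^2 - 36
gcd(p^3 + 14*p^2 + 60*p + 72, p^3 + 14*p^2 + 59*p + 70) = p + 2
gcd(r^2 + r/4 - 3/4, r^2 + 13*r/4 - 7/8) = 1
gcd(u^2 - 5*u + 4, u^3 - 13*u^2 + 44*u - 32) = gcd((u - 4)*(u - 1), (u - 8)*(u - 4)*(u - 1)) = u^2 - 5*u + 4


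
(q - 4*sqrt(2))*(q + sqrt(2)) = q^2 - 3*sqrt(2)*q - 8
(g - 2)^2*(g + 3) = g^3 - g^2 - 8*g + 12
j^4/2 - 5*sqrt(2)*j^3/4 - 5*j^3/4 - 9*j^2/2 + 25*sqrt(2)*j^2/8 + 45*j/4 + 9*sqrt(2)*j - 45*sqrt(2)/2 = (j/2 + sqrt(2))*(j - 5/2)*(j - 3*sqrt(2))*(j - 3*sqrt(2)/2)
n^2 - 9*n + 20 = (n - 5)*(n - 4)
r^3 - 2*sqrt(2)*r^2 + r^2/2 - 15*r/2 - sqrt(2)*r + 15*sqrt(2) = (r - 5/2)*(r + 3)*(r - 2*sqrt(2))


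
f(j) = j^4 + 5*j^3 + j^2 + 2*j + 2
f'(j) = 4*j^3 + 15*j^2 + 2*j + 2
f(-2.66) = -40.29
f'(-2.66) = 27.53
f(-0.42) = 1.00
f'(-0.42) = 3.51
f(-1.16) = -4.97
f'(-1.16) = 13.62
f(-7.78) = 1356.10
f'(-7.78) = -989.28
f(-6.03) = 252.13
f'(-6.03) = -341.67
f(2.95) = 220.70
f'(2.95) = 241.13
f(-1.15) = -4.83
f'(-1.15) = 13.45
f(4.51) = 903.75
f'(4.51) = 683.06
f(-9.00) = 2981.00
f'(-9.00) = -1717.00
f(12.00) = 29546.00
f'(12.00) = 9098.00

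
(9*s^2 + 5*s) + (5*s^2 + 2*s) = 14*s^2 + 7*s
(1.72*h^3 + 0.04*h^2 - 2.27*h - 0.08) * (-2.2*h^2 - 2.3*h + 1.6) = -3.784*h^5 - 4.044*h^4 + 7.654*h^3 + 5.461*h^2 - 3.448*h - 0.128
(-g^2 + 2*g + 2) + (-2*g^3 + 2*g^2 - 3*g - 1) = -2*g^3 + g^2 - g + 1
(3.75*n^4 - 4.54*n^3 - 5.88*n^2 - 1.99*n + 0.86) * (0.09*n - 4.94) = 0.3375*n^5 - 18.9336*n^4 + 21.8984*n^3 + 28.8681*n^2 + 9.908*n - 4.2484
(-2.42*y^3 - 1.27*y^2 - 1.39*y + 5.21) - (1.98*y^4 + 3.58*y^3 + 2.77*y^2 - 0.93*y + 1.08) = -1.98*y^4 - 6.0*y^3 - 4.04*y^2 - 0.46*y + 4.13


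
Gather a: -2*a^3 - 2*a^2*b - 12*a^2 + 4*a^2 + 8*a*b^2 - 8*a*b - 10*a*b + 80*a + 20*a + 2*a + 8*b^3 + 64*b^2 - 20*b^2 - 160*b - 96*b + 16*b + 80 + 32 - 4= -2*a^3 + a^2*(-2*b - 8) + a*(8*b^2 - 18*b + 102) + 8*b^3 + 44*b^2 - 240*b + 108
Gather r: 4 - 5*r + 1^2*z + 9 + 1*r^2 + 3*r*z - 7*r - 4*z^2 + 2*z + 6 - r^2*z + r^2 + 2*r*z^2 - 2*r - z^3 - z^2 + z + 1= r^2*(2 - z) + r*(2*z^2 + 3*z - 14) - z^3 - 5*z^2 + 4*z + 20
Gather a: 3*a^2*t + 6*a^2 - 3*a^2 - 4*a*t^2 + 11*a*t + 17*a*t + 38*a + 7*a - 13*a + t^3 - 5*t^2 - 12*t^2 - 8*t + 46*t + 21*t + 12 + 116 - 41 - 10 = a^2*(3*t + 3) + a*(-4*t^2 + 28*t + 32) + t^3 - 17*t^2 + 59*t + 77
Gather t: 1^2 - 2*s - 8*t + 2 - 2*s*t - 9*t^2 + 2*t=-2*s - 9*t^2 + t*(-2*s - 6) + 3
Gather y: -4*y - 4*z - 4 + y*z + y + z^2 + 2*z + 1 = y*(z - 3) + z^2 - 2*z - 3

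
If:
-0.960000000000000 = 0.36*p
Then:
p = -2.67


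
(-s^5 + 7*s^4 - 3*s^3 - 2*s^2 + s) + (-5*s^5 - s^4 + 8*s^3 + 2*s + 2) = -6*s^5 + 6*s^4 + 5*s^3 - 2*s^2 + 3*s + 2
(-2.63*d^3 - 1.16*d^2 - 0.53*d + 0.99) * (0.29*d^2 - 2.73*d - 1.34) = -0.7627*d^5 + 6.8435*d^4 + 6.5373*d^3 + 3.2884*d^2 - 1.9925*d - 1.3266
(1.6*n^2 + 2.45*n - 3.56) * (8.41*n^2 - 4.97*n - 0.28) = 13.456*n^4 + 12.6525*n^3 - 42.5641*n^2 + 17.0072*n + 0.9968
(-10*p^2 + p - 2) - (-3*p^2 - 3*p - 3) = -7*p^2 + 4*p + 1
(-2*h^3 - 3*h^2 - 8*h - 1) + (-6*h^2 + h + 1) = -2*h^3 - 9*h^2 - 7*h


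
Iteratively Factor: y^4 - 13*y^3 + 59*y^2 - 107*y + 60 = (y - 3)*(y^3 - 10*y^2 + 29*y - 20) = (y - 3)*(y - 1)*(y^2 - 9*y + 20) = (y - 4)*(y - 3)*(y - 1)*(y - 5)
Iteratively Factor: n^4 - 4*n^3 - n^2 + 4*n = (n - 4)*(n^3 - n) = (n - 4)*(n + 1)*(n^2 - n) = (n - 4)*(n - 1)*(n + 1)*(n)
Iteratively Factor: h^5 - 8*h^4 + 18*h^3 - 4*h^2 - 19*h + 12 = (h - 1)*(h^4 - 7*h^3 + 11*h^2 + 7*h - 12) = (h - 1)^2*(h^3 - 6*h^2 + 5*h + 12) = (h - 4)*(h - 1)^2*(h^2 - 2*h - 3) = (h - 4)*(h - 3)*(h - 1)^2*(h + 1)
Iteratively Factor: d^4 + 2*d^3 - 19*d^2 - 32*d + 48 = (d - 1)*(d^3 + 3*d^2 - 16*d - 48) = (d - 1)*(d + 3)*(d^2 - 16) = (d - 1)*(d + 3)*(d + 4)*(d - 4)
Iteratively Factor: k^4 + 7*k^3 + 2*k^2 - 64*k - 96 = (k - 3)*(k^3 + 10*k^2 + 32*k + 32) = (k - 3)*(k + 4)*(k^2 + 6*k + 8) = (k - 3)*(k + 4)^2*(k + 2)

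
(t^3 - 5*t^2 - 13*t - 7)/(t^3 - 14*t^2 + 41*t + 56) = (t + 1)/(t - 8)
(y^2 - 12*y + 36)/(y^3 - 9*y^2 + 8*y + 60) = (y - 6)/(y^2 - 3*y - 10)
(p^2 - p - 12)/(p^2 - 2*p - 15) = (p - 4)/(p - 5)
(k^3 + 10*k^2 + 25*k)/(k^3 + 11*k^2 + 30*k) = (k + 5)/(k + 6)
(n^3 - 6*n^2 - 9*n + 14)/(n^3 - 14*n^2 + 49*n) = (n^2 + n - 2)/(n*(n - 7))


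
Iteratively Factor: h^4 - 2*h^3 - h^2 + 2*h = (h)*(h^3 - 2*h^2 - h + 2) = h*(h + 1)*(h^2 - 3*h + 2) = h*(h - 2)*(h + 1)*(h - 1)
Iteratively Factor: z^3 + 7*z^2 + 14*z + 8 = (z + 4)*(z^2 + 3*z + 2) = (z + 1)*(z + 4)*(z + 2)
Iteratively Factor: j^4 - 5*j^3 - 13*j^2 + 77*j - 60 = (j - 3)*(j^3 - 2*j^2 - 19*j + 20) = (j - 3)*(j + 4)*(j^2 - 6*j + 5) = (j - 5)*(j - 3)*(j + 4)*(j - 1)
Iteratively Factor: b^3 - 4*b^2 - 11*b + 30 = (b + 3)*(b^2 - 7*b + 10) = (b - 2)*(b + 3)*(b - 5)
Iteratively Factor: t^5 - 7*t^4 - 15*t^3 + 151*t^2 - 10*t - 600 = (t - 5)*(t^4 - 2*t^3 - 25*t^2 + 26*t + 120) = (t - 5)*(t + 4)*(t^3 - 6*t^2 - t + 30) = (t - 5)*(t - 3)*(t + 4)*(t^2 - 3*t - 10) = (t - 5)^2*(t - 3)*(t + 4)*(t + 2)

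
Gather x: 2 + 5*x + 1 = 5*x + 3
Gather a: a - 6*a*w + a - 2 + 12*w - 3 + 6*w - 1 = a*(2 - 6*w) + 18*w - 6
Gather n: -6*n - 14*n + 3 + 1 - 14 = -20*n - 10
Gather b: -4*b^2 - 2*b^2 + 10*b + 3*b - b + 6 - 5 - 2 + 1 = -6*b^2 + 12*b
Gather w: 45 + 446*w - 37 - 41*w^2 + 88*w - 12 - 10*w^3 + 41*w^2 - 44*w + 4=-10*w^3 + 490*w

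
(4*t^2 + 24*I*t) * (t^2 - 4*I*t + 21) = 4*t^4 + 8*I*t^3 + 180*t^2 + 504*I*t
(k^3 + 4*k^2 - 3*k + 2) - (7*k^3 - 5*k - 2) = -6*k^3 + 4*k^2 + 2*k + 4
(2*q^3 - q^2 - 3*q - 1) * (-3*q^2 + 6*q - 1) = -6*q^5 + 15*q^4 + q^3 - 14*q^2 - 3*q + 1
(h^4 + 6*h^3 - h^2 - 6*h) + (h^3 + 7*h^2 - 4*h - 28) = h^4 + 7*h^3 + 6*h^2 - 10*h - 28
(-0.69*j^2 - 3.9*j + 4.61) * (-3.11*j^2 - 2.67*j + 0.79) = 2.1459*j^4 + 13.9713*j^3 - 4.4692*j^2 - 15.3897*j + 3.6419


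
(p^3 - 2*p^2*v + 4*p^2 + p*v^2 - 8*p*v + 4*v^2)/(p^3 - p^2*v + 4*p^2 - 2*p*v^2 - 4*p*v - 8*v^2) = (p^2 - 2*p*v + v^2)/(p^2 - p*v - 2*v^2)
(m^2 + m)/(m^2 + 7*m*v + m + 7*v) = m/(m + 7*v)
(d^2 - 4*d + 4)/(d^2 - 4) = (d - 2)/(d + 2)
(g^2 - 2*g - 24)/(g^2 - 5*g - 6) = (g + 4)/(g + 1)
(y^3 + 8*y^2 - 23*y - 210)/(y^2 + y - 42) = (y^2 + y - 30)/(y - 6)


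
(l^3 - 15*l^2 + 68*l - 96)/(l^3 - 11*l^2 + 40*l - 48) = (l - 8)/(l - 4)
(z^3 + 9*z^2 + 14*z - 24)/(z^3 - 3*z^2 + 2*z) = (z^2 + 10*z + 24)/(z*(z - 2))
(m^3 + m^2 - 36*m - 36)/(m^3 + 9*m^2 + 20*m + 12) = (m - 6)/(m + 2)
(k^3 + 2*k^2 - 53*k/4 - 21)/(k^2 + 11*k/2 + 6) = k - 7/2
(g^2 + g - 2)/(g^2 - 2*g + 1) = (g + 2)/(g - 1)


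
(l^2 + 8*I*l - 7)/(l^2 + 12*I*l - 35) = (l + I)/(l + 5*I)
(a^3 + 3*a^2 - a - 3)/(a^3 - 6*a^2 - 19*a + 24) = (a + 1)/(a - 8)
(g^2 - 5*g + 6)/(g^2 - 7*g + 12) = (g - 2)/(g - 4)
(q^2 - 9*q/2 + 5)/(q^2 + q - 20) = (q^2 - 9*q/2 + 5)/(q^2 + q - 20)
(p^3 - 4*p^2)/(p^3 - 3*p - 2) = p^2*(4 - p)/(-p^3 + 3*p + 2)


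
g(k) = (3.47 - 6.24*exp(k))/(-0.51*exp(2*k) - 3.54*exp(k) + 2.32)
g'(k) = (3.47 - 6.24*exp(k))*(1.02*exp(2*k) + 3.54*exp(k))/(-0.51*exp(2*k) - 3.54*exp(k) + 2.32)^2 - 6.24*exp(k)/(-0.51*exp(2*k) - 3.54*exp(k) + 2.32)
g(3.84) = 0.23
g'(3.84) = -0.20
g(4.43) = 0.13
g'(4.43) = -0.12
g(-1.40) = 1.36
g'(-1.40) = -0.19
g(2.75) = 0.53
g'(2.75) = -0.36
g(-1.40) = 1.36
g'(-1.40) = -0.19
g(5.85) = 0.03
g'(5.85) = -0.03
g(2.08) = 0.79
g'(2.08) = -0.41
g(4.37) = 0.14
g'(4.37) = -0.13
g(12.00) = 0.00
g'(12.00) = 0.00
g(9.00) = 0.00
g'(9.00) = 0.00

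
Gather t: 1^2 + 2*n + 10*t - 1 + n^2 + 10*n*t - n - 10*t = n^2 + 10*n*t + n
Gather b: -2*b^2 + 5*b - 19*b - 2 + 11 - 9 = -2*b^2 - 14*b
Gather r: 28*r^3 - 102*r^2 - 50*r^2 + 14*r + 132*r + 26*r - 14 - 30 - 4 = 28*r^3 - 152*r^2 + 172*r - 48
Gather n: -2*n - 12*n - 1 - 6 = -14*n - 7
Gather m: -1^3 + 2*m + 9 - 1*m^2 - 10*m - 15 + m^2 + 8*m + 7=0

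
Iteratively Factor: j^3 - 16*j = (j)*(j^2 - 16) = j*(j + 4)*(j - 4)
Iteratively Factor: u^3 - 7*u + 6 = (u - 2)*(u^2 + 2*u - 3) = (u - 2)*(u - 1)*(u + 3)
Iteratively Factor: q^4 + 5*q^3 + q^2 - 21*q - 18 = (q - 2)*(q^3 + 7*q^2 + 15*q + 9) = (q - 2)*(q + 1)*(q^2 + 6*q + 9) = (q - 2)*(q + 1)*(q + 3)*(q + 3)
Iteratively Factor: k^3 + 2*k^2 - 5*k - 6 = (k + 3)*(k^2 - k - 2) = (k + 1)*(k + 3)*(k - 2)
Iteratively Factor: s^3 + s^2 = (s + 1)*(s^2) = s*(s + 1)*(s)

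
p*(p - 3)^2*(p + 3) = p^4 - 3*p^3 - 9*p^2 + 27*p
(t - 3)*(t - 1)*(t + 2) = t^3 - 2*t^2 - 5*t + 6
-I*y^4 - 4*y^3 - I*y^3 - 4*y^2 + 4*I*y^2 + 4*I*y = y*(y - 2*I)^2*(-I*y - I)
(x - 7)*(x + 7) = x^2 - 49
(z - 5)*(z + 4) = z^2 - z - 20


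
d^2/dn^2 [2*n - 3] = 0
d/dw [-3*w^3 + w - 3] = 1 - 9*w^2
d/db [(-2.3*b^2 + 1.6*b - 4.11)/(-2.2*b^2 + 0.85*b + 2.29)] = (1.565*b^2 - 28.618*b + 7.1575)/(4.84*b^4 - 3.74*b^3 - 9.3535*b^2 + 3.893*b + 5.2441)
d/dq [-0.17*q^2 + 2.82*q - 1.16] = 2.82 - 0.34*q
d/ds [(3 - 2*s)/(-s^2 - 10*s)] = 2*(-s^2 + 3*s + 15)/(s^2*(s^2 + 20*s + 100))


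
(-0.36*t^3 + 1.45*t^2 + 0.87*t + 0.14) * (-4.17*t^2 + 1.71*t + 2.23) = 1.5012*t^5 - 6.6621*t^4 - 1.9512*t^3 + 4.1374*t^2 + 2.1795*t + 0.3122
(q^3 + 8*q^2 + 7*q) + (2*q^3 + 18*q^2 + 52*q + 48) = 3*q^3 + 26*q^2 + 59*q + 48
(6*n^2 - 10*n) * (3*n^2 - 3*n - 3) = 18*n^4 - 48*n^3 + 12*n^2 + 30*n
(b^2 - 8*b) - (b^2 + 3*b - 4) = 4 - 11*b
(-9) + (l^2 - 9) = l^2 - 18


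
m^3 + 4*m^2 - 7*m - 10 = (m - 2)*(m + 1)*(m + 5)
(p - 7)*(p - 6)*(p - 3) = p^3 - 16*p^2 + 81*p - 126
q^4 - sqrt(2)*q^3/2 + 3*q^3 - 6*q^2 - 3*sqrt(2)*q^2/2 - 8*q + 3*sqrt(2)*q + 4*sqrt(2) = (q - 2)*(q + 1)*(q + 4)*(q - sqrt(2)/2)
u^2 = u^2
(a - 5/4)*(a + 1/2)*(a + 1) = a^3 + a^2/4 - 11*a/8 - 5/8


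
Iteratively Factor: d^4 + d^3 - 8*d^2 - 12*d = (d)*(d^3 + d^2 - 8*d - 12) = d*(d + 2)*(d^2 - d - 6) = d*(d + 2)^2*(d - 3)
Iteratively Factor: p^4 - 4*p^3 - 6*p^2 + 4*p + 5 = (p - 5)*(p^3 + p^2 - p - 1) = (p - 5)*(p - 1)*(p^2 + 2*p + 1) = (p - 5)*(p - 1)*(p + 1)*(p + 1)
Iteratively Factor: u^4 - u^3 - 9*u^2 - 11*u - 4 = (u + 1)*(u^3 - 2*u^2 - 7*u - 4) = (u - 4)*(u + 1)*(u^2 + 2*u + 1) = (u - 4)*(u + 1)^2*(u + 1)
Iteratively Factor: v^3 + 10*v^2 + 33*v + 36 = (v + 3)*(v^2 + 7*v + 12) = (v + 3)*(v + 4)*(v + 3)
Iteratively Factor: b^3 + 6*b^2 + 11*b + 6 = (b + 3)*(b^2 + 3*b + 2) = (b + 2)*(b + 3)*(b + 1)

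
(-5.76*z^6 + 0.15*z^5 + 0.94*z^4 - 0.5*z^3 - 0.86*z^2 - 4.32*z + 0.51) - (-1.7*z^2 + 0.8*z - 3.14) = -5.76*z^6 + 0.15*z^5 + 0.94*z^4 - 0.5*z^3 + 0.84*z^2 - 5.12*z + 3.65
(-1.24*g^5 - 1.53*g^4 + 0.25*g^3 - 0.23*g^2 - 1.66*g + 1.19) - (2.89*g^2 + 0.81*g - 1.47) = -1.24*g^5 - 1.53*g^4 + 0.25*g^3 - 3.12*g^2 - 2.47*g + 2.66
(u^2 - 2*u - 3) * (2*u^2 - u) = 2*u^4 - 5*u^3 - 4*u^2 + 3*u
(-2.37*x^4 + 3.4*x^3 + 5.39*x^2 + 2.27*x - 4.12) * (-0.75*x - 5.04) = 1.7775*x^5 + 9.3948*x^4 - 21.1785*x^3 - 28.8681*x^2 - 8.3508*x + 20.7648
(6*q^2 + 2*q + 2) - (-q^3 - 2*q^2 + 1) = q^3 + 8*q^2 + 2*q + 1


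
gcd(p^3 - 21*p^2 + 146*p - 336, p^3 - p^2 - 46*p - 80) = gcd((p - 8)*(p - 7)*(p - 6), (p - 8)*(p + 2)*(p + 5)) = p - 8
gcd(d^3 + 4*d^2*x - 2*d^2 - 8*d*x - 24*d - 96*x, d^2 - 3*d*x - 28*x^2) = d + 4*x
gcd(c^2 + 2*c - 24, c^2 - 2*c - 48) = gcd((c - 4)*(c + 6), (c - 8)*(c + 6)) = c + 6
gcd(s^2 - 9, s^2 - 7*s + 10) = 1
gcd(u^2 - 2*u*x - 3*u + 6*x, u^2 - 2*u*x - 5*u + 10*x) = -u + 2*x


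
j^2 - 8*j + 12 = (j - 6)*(j - 2)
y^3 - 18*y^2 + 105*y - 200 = (y - 8)*(y - 5)^2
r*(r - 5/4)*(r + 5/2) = r^3 + 5*r^2/4 - 25*r/8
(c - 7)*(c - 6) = c^2 - 13*c + 42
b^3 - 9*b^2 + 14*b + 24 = (b - 6)*(b - 4)*(b + 1)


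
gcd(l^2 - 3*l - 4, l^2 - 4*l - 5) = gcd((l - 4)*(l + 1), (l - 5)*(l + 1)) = l + 1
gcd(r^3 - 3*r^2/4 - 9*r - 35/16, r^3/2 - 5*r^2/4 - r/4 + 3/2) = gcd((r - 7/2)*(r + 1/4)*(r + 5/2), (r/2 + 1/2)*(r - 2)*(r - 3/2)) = 1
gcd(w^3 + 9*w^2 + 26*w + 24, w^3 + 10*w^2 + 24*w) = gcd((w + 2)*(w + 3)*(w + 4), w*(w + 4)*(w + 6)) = w + 4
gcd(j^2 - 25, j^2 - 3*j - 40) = j + 5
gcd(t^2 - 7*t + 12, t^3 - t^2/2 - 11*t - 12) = t - 4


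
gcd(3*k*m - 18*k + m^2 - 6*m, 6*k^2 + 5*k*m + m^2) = 3*k + m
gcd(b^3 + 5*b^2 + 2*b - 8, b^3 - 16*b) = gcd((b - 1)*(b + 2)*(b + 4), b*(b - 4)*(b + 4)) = b + 4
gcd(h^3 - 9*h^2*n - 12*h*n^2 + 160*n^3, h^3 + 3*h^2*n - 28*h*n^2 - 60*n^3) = h - 5*n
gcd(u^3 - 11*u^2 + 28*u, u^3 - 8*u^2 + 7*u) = u^2 - 7*u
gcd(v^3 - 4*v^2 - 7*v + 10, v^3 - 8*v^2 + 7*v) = v - 1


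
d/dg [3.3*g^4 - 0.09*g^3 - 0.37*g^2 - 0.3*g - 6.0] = 13.2*g^3 - 0.27*g^2 - 0.74*g - 0.3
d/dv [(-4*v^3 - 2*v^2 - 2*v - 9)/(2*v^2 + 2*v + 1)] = 4*(-2*v^4 - 4*v^3 - 3*v^2 + 8*v + 4)/(4*v^4 + 8*v^3 + 8*v^2 + 4*v + 1)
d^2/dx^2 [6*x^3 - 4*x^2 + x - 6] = 36*x - 8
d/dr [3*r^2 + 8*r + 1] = 6*r + 8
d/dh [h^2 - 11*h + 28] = 2*h - 11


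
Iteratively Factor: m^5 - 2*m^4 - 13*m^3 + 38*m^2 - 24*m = (m - 2)*(m^4 - 13*m^2 + 12*m) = (m - 2)*(m + 4)*(m^3 - 4*m^2 + 3*m) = (m - 2)*(m - 1)*(m + 4)*(m^2 - 3*m) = m*(m - 2)*(m - 1)*(m + 4)*(m - 3)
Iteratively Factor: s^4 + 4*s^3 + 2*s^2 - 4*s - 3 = (s + 1)*(s^3 + 3*s^2 - s - 3) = (s + 1)*(s + 3)*(s^2 - 1) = (s + 1)^2*(s + 3)*(s - 1)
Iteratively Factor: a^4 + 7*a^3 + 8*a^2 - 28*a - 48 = (a - 2)*(a^3 + 9*a^2 + 26*a + 24) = (a - 2)*(a + 2)*(a^2 + 7*a + 12) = (a - 2)*(a + 2)*(a + 4)*(a + 3)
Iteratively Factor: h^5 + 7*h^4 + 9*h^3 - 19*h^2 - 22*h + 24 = (h + 4)*(h^4 + 3*h^3 - 3*h^2 - 7*h + 6) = (h + 3)*(h + 4)*(h^3 - 3*h + 2) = (h - 1)*(h + 3)*(h + 4)*(h^2 + h - 2) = (h - 1)^2*(h + 3)*(h + 4)*(h + 2)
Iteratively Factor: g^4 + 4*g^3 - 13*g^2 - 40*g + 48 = (g + 4)*(g^3 - 13*g + 12) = (g + 4)^2*(g^2 - 4*g + 3) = (g - 3)*(g + 4)^2*(g - 1)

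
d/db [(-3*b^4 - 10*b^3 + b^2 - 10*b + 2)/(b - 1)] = (-9*b^4 - 8*b^3 + 31*b^2 - 2*b + 8)/(b^2 - 2*b + 1)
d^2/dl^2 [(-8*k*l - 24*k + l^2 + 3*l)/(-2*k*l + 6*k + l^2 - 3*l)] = 2*((2*k - 2*l + 3)^2*(8*k*l + 24*k - l^2 - 3*l) - (2*k*l - 6*k - l^2 + 3*l)^2 + (2*k*l - 6*k - l^2 + 3*l)*(8*k*l + 24*k - l^2 - 3*l + (-8*k + 2*l + 3)*(2*k - 2*l + 3)))/(2*k*l - 6*k - l^2 + 3*l)^3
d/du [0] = 0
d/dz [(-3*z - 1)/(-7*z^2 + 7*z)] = (-3*z^2 - 2*z + 1)/(7*z^2*(z^2 - 2*z + 1))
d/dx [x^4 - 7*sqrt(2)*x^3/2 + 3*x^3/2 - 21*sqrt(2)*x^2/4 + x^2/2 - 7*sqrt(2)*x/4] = 4*x^3 - 21*sqrt(2)*x^2/2 + 9*x^2/2 - 21*sqrt(2)*x/2 + x - 7*sqrt(2)/4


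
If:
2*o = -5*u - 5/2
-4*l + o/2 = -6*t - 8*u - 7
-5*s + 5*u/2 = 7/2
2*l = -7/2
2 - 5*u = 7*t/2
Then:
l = -7/4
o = -1240/51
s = 3991/1020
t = -643/51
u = 941/102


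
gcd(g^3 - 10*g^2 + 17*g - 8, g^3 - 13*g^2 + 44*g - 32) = g^2 - 9*g + 8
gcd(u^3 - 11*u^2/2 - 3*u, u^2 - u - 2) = 1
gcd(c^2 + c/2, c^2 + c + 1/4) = c + 1/2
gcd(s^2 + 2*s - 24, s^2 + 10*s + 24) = s + 6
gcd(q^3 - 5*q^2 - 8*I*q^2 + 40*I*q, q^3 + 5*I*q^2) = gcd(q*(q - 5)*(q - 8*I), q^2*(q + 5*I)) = q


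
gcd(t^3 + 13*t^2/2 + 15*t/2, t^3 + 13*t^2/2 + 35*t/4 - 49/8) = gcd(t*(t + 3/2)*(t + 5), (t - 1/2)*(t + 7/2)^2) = 1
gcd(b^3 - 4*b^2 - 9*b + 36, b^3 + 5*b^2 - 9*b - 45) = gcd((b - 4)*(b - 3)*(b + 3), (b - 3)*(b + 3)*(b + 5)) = b^2 - 9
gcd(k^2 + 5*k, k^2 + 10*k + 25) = k + 5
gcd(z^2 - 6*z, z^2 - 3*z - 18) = z - 6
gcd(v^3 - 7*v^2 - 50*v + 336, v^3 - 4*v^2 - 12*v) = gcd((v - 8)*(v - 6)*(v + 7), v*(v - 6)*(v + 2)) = v - 6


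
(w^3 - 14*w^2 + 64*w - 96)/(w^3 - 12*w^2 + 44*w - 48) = (w - 4)/(w - 2)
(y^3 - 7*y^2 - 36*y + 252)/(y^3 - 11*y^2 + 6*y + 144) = (y^2 - y - 42)/(y^2 - 5*y - 24)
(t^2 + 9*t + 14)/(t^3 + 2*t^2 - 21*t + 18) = (t^2 + 9*t + 14)/(t^3 + 2*t^2 - 21*t + 18)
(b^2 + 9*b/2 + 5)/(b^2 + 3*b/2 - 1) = (2*b + 5)/(2*b - 1)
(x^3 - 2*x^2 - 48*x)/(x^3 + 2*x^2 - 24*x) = (x - 8)/(x - 4)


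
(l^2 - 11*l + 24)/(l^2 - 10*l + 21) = (l - 8)/(l - 7)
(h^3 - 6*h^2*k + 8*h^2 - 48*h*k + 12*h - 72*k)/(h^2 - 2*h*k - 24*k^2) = (h^2 + 8*h + 12)/(h + 4*k)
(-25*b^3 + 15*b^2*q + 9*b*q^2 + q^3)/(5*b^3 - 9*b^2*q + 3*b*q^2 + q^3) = (5*b + q)/(-b + q)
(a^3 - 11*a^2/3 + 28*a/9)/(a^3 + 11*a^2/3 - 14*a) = (a - 4/3)/(a + 6)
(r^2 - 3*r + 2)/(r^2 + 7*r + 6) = (r^2 - 3*r + 2)/(r^2 + 7*r + 6)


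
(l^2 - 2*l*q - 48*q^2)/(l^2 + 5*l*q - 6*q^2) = (-l + 8*q)/(-l + q)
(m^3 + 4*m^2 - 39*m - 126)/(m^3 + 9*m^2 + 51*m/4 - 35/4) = 4*(m^2 - 3*m - 18)/(4*m^2 + 8*m - 5)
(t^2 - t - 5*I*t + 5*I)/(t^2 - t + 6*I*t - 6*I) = (t - 5*I)/(t + 6*I)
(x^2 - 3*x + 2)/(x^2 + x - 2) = (x - 2)/(x + 2)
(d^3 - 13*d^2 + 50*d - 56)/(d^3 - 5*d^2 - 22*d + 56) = (d - 4)/(d + 4)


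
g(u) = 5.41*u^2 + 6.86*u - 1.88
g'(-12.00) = -122.98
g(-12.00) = 694.84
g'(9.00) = 104.24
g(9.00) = 498.07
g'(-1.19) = -6.02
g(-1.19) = -2.38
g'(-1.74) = -11.97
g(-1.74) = 2.56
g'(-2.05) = -15.32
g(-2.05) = 6.79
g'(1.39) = 21.90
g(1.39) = 18.11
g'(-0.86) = -2.45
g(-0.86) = -3.78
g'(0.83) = 15.84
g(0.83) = 7.54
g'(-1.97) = -14.46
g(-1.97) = 5.60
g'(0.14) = 8.37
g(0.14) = -0.81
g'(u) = 10.82*u + 6.86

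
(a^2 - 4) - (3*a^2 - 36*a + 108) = -2*a^2 + 36*a - 112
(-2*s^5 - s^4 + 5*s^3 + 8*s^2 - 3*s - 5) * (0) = 0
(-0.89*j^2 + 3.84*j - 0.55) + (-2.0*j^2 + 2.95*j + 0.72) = -2.89*j^2 + 6.79*j + 0.17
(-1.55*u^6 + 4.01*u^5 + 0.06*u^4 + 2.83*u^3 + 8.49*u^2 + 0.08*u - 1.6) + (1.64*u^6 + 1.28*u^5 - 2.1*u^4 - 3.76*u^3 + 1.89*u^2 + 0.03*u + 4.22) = 0.0899999999999999*u^6 + 5.29*u^5 - 2.04*u^4 - 0.93*u^3 + 10.38*u^2 + 0.11*u + 2.62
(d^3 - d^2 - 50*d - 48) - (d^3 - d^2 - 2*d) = -48*d - 48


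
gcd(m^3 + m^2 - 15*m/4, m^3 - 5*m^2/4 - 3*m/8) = m^2 - 3*m/2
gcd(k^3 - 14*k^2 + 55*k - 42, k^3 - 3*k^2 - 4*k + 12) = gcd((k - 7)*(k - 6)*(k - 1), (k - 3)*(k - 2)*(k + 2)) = 1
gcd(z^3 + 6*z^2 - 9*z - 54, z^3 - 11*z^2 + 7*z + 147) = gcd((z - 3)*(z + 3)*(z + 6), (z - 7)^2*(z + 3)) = z + 3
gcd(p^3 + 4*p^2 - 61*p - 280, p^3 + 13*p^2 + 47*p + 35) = p^2 + 12*p + 35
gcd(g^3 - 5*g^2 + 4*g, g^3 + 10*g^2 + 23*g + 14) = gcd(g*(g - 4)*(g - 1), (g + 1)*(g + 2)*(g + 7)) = 1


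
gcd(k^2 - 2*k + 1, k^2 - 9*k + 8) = k - 1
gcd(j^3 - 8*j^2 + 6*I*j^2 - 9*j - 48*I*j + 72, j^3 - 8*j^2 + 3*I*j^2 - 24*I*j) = j^2 + j*(-8 + 3*I) - 24*I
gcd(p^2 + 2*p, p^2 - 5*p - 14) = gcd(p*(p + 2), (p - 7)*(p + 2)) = p + 2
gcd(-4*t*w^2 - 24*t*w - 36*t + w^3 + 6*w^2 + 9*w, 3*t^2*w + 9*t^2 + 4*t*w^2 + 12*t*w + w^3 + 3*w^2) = w + 3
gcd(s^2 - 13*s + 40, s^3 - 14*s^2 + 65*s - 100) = s - 5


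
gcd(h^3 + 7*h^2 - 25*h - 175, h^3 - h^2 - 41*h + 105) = h^2 + 2*h - 35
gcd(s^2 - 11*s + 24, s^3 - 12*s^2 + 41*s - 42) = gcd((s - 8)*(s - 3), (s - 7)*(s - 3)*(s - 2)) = s - 3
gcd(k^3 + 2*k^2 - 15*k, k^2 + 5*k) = k^2 + 5*k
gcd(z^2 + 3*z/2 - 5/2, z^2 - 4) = 1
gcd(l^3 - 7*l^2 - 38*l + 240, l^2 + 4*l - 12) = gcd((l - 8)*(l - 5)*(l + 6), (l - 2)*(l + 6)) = l + 6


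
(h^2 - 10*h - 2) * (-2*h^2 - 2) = -2*h^4 + 20*h^3 + 2*h^2 + 20*h + 4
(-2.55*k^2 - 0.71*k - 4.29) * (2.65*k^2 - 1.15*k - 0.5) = -6.7575*k^4 + 1.051*k^3 - 9.277*k^2 + 5.2885*k + 2.145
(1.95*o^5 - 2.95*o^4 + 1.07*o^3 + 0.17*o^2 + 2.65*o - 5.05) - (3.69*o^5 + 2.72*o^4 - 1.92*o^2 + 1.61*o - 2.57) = -1.74*o^5 - 5.67*o^4 + 1.07*o^3 + 2.09*o^2 + 1.04*o - 2.48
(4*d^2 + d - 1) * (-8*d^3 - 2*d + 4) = -32*d^5 - 8*d^4 + 14*d^2 + 6*d - 4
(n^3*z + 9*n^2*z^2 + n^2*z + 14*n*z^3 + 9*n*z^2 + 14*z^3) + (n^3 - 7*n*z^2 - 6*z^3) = n^3*z + n^3 + 9*n^2*z^2 + n^2*z + 14*n*z^3 + 2*n*z^2 + 8*z^3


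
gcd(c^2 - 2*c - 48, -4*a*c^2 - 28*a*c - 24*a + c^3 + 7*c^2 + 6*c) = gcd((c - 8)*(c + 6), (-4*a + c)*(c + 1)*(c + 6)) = c + 6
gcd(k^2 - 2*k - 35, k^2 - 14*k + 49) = k - 7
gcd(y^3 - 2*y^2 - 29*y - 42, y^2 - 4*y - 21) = y^2 - 4*y - 21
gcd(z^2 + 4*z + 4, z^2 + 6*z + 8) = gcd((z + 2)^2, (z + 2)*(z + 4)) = z + 2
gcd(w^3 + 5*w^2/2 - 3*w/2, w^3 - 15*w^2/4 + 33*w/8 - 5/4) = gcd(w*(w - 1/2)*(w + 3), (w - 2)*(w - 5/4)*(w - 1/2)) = w - 1/2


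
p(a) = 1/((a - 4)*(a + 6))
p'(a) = -1/((a - 4)*(a + 6)^2) - 1/((a - 4)^2*(a + 6)) = 2*(-a - 1)/(a^4 + 4*a^3 - 44*a^2 - 96*a + 576)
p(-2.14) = -0.04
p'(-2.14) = 0.00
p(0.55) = -0.04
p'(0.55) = -0.01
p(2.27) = -0.07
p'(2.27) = -0.03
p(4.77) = 0.12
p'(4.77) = -0.17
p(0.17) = -0.04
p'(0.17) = -0.00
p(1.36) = -0.05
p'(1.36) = -0.01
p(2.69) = -0.09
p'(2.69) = -0.06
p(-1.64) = -0.04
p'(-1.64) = 0.00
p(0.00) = -0.04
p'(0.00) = 0.00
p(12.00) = 0.01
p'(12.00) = 0.00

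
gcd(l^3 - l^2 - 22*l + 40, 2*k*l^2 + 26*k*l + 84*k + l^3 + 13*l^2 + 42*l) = 1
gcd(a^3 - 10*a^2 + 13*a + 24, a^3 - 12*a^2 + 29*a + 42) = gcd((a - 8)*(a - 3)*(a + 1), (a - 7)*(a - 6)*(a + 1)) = a + 1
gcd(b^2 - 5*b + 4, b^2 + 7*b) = 1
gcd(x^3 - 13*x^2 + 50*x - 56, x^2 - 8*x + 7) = x - 7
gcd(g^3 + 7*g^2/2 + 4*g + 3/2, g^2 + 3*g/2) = g + 3/2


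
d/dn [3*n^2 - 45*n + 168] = 6*n - 45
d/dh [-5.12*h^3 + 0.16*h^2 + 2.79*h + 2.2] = -15.36*h^2 + 0.32*h + 2.79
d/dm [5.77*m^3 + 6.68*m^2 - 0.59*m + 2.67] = 17.31*m^2 + 13.36*m - 0.59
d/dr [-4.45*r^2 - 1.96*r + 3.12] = -8.9*r - 1.96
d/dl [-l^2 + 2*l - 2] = 2 - 2*l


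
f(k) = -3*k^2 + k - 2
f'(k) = 1 - 6*k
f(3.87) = -43.06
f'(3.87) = -22.22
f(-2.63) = -25.38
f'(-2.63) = 16.78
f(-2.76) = -27.61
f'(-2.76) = 17.56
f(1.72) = -9.16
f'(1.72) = -9.32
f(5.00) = -72.00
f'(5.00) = -29.00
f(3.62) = -37.69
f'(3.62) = -20.72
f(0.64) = -2.59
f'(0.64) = -2.84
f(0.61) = -2.51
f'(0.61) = -2.66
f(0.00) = -2.00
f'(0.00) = 1.00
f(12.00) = -422.00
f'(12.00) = -71.00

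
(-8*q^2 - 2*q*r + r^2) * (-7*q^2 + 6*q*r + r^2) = 56*q^4 - 34*q^3*r - 27*q^2*r^2 + 4*q*r^3 + r^4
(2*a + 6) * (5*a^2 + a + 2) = 10*a^3 + 32*a^2 + 10*a + 12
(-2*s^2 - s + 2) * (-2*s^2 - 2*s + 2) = 4*s^4 + 6*s^3 - 6*s^2 - 6*s + 4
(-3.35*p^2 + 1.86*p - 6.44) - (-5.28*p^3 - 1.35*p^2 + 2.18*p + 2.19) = 5.28*p^3 - 2.0*p^2 - 0.32*p - 8.63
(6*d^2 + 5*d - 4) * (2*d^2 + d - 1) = 12*d^4 + 16*d^3 - 9*d^2 - 9*d + 4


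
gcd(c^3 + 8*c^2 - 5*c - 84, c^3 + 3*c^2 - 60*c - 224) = c^2 + 11*c + 28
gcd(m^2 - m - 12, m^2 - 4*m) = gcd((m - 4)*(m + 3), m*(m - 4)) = m - 4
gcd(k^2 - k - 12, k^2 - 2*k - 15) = k + 3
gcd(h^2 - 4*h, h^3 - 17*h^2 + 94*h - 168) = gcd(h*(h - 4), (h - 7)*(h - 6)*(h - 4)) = h - 4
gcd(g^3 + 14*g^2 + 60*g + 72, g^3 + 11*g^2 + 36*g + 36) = g^2 + 8*g + 12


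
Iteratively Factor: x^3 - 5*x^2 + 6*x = (x - 2)*(x^2 - 3*x) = (x - 3)*(x - 2)*(x)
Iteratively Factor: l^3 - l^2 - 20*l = (l)*(l^2 - l - 20) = l*(l + 4)*(l - 5)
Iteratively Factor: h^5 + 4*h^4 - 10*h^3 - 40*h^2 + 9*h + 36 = (h + 4)*(h^4 - 10*h^2 + 9) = (h + 3)*(h + 4)*(h^3 - 3*h^2 - h + 3) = (h - 1)*(h + 3)*(h + 4)*(h^2 - 2*h - 3) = (h - 3)*(h - 1)*(h + 3)*(h + 4)*(h + 1)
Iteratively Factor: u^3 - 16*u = (u + 4)*(u^2 - 4*u) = (u - 4)*(u + 4)*(u)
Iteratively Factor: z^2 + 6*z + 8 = (z + 2)*(z + 4)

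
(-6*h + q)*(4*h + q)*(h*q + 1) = -24*h^3*q - 2*h^2*q^2 - 24*h^2 + h*q^3 - 2*h*q + q^2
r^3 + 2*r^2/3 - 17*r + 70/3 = (r - 7/3)*(r - 2)*(r + 5)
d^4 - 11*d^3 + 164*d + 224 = (d - 8)*(d - 7)*(d + 2)^2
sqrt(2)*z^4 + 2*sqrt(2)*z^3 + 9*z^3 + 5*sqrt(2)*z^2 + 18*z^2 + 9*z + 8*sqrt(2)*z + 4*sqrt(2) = (z + 1)^2*(z + 4*sqrt(2))*(sqrt(2)*z + 1)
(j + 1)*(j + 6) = j^2 + 7*j + 6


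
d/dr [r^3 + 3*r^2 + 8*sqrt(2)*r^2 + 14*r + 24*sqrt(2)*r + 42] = 3*r^2 + 6*r + 16*sqrt(2)*r + 14 + 24*sqrt(2)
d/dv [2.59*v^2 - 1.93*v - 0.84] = 5.18*v - 1.93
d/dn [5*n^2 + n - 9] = 10*n + 1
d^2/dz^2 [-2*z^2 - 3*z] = -4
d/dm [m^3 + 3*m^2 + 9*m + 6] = 3*m^2 + 6*m + 9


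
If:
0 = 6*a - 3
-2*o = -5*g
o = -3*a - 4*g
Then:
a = 1/2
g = -3/13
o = -15/26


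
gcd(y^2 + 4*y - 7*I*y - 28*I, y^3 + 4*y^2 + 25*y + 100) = y + 4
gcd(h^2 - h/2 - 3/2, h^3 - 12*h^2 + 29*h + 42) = h + 1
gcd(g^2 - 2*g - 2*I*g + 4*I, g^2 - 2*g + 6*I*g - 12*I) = g - 2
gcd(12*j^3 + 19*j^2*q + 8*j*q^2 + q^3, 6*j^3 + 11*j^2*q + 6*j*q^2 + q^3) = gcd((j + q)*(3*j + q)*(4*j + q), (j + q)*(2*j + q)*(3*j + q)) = 3*j^2 + 4*j*q + q^2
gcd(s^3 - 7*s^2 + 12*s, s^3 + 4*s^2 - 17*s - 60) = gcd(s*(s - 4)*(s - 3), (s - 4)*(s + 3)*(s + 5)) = s - 4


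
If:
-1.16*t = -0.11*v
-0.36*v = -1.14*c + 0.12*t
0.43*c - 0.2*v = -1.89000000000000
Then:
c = 10.28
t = 2.99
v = 31.54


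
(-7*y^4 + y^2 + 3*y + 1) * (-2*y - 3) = 14*y^5 + 21*y^4 - 2*y^3 - 9*y^2 - 11*y - 3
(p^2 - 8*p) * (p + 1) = p^3 - 7*p^2 - 8*p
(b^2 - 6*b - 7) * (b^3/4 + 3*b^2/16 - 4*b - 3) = b^5/4 - 21*b^4/16 - 55*b^3/8 + 315*b^2/16 + 46*b + 21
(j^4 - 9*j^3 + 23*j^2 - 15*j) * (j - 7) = j^5 - 16*j^4 + 86*j^3 - 176*j^2 + 105*j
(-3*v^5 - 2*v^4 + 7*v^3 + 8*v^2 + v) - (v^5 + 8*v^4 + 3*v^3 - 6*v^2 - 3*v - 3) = -4*v^5 - 10*v^4 + 4*v^3 + 14*v^2 + 4*v + 3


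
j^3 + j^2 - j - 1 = (j - 1)*(j + 1)^2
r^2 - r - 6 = (r - 3)*(r + 2)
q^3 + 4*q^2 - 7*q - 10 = (q - 2)*(q + 1)*(q + 5)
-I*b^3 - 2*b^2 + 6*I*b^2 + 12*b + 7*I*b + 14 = (b - 7)*(b - 2*I)*(-I*b - I)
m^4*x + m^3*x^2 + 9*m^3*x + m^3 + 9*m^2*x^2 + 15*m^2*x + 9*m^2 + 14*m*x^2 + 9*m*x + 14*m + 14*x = (m + 2)*(m + 7)*(m + x)*(m*x + 1)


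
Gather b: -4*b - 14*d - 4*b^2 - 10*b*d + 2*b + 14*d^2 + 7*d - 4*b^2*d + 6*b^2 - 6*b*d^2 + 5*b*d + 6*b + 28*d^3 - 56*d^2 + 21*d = b^2*(2 - 4*d) + b*(-6*d^2 - 5*d + 4) + 28*d^3 - 42*d^2 + 14*d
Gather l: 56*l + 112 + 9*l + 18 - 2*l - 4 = 63*l + 126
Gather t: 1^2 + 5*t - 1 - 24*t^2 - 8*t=-24*t^2 - 3*t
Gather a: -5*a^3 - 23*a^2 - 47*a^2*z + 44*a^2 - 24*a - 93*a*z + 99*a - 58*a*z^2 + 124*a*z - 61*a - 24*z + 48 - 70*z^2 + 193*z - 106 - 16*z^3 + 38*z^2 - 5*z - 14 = -5*a^3 + a^2*(21 - 47*z) + a*(-58*z^2 + 31*z + 14) - 16*z^3 - 32*z^2 + 164*z - 72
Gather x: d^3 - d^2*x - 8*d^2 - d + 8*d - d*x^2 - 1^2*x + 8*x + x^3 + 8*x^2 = d^3 - 8*d^2 + 7*d + x^3 + x^2*(8 - d) + x*(7 - d^2)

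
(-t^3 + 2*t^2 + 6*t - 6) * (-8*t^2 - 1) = 8*t^5 - 16*t^4 - 47*t^3 + 46*t^2 - 6*t + 6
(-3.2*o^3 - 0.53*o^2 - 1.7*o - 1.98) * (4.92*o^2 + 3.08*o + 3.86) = -15.744*o^5 - 12.4636*o^4 - 22.3484*o^3 - 17.0234*o^2 - 12.6604*o - 7.6428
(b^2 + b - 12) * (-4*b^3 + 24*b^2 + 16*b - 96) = -4*b^5 + 20*b^4 + 88*b^3 - 368*b^2 - 288*b + 1152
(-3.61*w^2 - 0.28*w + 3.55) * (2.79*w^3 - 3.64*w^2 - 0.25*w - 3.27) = -10.0719*w^5 + 12.3592*w^4 + 11.8262*w^3 - 1.0473*w^2 + 0.0281000000000001*w - 11.6085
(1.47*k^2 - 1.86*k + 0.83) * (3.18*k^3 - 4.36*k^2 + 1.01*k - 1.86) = 4.6746*k^5 - 12.324*k^4 + 12.2337*k^3 - 8.2316*k^2 + 4.2979*k - 1.5438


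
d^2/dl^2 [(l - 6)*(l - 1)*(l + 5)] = 6*l - 4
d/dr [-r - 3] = -1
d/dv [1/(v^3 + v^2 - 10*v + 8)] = (-3*v^2 - 2*v + 10)/(v^3 + v^2 - 10*v + 8)^2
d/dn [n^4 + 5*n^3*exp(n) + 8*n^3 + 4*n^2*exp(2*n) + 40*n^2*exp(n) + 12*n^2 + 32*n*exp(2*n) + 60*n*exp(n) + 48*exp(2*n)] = 5*n^3*exp(n) + 4*n^3 + 8*n^2*exp(2*n) + 55*n^2*exp(n) + 24*n^2 + 72*n*exp(2*n) + 140*n*exp(n) + 24*n + 128*exp(2*n) + 60*exp(n)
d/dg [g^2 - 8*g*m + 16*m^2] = 2*g - 8*m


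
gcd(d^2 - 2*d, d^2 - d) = d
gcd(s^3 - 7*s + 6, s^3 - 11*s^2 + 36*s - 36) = s - 2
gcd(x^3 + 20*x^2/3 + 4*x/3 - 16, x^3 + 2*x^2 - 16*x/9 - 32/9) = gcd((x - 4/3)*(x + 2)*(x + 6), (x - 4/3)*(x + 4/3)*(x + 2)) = x^2 + 2*x/3 - 8/3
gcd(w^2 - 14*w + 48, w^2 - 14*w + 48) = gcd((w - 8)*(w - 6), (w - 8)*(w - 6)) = w^2 - 14*w + 48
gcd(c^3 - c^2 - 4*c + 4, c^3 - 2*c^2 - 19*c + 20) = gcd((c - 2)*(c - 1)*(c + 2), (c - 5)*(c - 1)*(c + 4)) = c - 1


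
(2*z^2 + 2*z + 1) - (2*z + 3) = 2*z^2 - 2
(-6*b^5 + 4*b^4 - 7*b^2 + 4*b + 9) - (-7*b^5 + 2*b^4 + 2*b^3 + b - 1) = b^5 + 2*b^4 - 2*b^3 - 7*b^2 + 3*b + 10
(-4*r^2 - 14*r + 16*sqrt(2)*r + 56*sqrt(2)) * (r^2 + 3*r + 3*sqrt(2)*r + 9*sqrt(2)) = -4*r^4 - 26*r^3 + 4*sqrt(2)*r^3 + 26*sqrt(2)*r^2 + 54*r^2 + 42*sqrt(2)*r + 624*r + 1008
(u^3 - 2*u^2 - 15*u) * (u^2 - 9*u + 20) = u^5 - 11*u^4 + 23*u^3 + 95*u^2 - 300*u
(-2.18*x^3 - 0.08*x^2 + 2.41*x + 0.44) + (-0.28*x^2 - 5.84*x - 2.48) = -2.18*x^3 - 0.36*x^2 - 3.43*x - 2.04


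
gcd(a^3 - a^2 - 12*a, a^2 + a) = a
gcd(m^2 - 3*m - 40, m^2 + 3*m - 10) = m + 5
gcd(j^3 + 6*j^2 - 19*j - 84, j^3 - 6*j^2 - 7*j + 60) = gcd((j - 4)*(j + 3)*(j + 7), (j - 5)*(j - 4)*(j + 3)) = j^2 - j - 12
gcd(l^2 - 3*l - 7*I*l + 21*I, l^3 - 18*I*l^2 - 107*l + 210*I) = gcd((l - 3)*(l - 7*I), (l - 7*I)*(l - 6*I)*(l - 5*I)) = l - 7*I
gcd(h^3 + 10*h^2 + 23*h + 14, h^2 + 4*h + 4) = h + 2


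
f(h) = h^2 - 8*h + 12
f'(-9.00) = -26.00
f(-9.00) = 165.00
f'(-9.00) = -26.00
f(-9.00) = 165.00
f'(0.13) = -7.74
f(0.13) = 10.98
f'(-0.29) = -8.58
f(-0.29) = 14.40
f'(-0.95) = -9.90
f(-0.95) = 20.50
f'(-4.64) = -17.28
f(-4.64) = 70.65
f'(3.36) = -1.28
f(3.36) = -3.59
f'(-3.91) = -15.82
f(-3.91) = 58.57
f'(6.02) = 4.04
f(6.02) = 0.08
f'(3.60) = -0.80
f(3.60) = -3.84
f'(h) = 2*h - 8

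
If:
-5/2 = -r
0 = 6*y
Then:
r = 5/2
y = 0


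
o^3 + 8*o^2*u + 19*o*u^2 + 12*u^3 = (o + u)*(o + 3*u)*(o + 4*u)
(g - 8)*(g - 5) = g^2 - 13*g + 40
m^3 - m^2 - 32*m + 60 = (m - 5)*(m - 2)*(m + 6)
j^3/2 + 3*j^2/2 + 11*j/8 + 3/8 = (j/2 + 1/2)*(j + 1/2)*(j + 3/2)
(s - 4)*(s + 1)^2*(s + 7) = s^4 + 5*s^3 - 21*s^2 - 53*s - 28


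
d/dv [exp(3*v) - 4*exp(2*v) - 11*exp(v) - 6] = (3*exp(2*v) - 8*exp(v) - 11)*exp(v)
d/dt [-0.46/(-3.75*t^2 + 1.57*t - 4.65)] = (0.7222 - 3.45*t)/(3.75*t^2 - 1.57*t + 4.65)^2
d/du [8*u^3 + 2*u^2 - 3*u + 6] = 24*u^2 + 4*u - 3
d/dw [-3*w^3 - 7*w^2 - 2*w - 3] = -9*w^2 - 14*w - 2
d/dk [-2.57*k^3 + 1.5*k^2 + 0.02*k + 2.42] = -7.71*k^2 + 3.0*k + 0.02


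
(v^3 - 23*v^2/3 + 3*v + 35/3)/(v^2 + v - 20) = (v^3 - 23*v^2/3 + 3*v + 35/3)/(v^2 + v - 20)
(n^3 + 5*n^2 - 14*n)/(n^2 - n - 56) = n*(n - 2)/(n - 8)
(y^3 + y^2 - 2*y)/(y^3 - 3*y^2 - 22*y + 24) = y*(y + 2)/(y^2 - 2*y - 24)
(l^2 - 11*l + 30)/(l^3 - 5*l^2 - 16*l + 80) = (l - 6)/(l^2 - 16)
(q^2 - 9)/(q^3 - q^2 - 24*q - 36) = (q - 3)/(q^2 - 4*q - 12)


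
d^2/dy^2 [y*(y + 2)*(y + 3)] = 6*y + 10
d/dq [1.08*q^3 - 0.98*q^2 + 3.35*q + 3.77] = 3.24*q^2 - 1.96*q + 3.35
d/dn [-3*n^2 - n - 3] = -6*n - 1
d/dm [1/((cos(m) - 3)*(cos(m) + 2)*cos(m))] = (3*sin(m) - 6*sin(m)/cos(m)^2 - 2*tan(m))/((cos(m) - 3)^2*(cos(m) + 2)^2)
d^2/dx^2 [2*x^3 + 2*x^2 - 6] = 12*x + 4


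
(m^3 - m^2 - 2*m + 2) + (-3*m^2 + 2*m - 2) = m^3 - 4*m^2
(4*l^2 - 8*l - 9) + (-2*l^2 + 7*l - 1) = 2*l^2 - l - 10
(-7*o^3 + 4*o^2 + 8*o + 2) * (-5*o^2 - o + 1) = 35*o^5 - 13*o^4 - 51*o^3 - 14*o^2 + 6*o + 2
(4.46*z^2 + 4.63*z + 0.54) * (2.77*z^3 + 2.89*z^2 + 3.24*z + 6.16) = 12.3542*z^5 + 25.7145*z^4 + 29.3269*z^3 + 44.0354*z^2 + 30.2704*z + 3.3264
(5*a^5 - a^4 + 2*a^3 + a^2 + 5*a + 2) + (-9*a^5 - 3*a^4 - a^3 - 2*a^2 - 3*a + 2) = -4*a^5 - 4*a^4 + a^3 - a^2 + 2*a + 4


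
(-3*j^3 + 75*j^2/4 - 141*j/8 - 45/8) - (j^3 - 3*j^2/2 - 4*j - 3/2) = -4*j^3 + 81*j^2/4 - 109*j/8 - 33/8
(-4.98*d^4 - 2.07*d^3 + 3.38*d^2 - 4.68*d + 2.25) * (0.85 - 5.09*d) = 25.3482*d^5 + 6.3033*d^4 - 18.9637*d^3 + 26.6942*d^2 - 15.4305*d + 1.9125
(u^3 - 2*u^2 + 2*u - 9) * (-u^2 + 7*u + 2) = -u^5 + 9*u^4 - 14*u^3 + 19*u^2 - 59*u - 18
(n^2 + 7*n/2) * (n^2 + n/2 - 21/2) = n^4 + 4*n^3 - 35*n^2/4 - 147*n/4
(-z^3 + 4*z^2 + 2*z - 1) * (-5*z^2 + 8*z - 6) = 5*z^5 - 28*z^4 + 28*z^3 - 3*z^2 - 20*z + 6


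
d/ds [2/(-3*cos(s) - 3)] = -2*sin(s)/(3*(cos(s) + 1)^2)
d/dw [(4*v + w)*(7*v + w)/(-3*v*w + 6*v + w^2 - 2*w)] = ((4*v + w)*(7*v + w)*(3*v - 2*w + 2) - (11*v + 2*w)*(3*v*w - 6*v - w^2 + 2*w))/(3*v*w - 6*v - w^2 + 2*w)^2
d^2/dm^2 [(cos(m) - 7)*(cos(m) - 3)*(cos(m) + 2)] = -7*cos(m)/4 + 16*cos(2*m) - 9*cos(3*m)/4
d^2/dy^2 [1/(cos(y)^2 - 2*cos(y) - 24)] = (8*sin(y)^4 - 204*sin(y)^2 - 81*cos(y) - 3*cos(3*y) + 84)/(2*(sin(y)^2 + 2*cos(y) + 23)^3)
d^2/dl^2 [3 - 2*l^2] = -4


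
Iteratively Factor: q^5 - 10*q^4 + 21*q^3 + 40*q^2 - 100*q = (q - 2)*(q^4 - 8*q^3 + 5*q^2 + 50*q) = (q - 2)*(q + 2)*(q^3 - 10*q^2 + 25*q) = (q - 5)*(q - 2)*(q + 2)*(q^2 - 5*q) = (q - 5)^2*(q - 2)*(q + 2)*(q)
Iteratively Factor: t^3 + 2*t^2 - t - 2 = (t + 2)*(t^2 - 1) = (t + 1)*(t + 2)*(t - 1)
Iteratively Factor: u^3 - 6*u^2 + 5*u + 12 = (u - 3)*(u^2 - 3*u - 4) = (u - 4)*(u - 3)*(u + 1)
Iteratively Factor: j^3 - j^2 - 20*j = (j - 5)*(j^2 + 4*j) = (j - 5)*(j + 4)*(j)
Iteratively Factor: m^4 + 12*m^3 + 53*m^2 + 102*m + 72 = (m + 2)*(m^3 + 10*m^2 + 33*m + 36) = (m + 2)*(m + 4)*(m^2 + 6*m + 9) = (m + 2)*(m + 3)*(m + 4)*(m + 3)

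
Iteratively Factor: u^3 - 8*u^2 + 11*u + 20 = (u - 4)*(u^2 - 4*u - 5) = (u - 4)*(u + 1)*(u - 5)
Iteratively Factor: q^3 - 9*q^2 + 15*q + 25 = (q + 1)*(q^2 - 10*q + 25) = (q - 5)*(q + 1)*(q - 5)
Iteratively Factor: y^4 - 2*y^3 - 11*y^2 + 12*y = (y - 4)*(y^3 + 2*y^2 - 3*y) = y*(y - 4)*(y^2 + 2*y - 3) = y*(y - 4)*(y + 3)*(y - 1)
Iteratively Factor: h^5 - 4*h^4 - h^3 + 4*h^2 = (h)*(h^4 - 4*h^3 - h^2 + 4*h) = h*(h - 1)*(h^3 - 3*h^2 - 4*h) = h*(h - 1)*(h + 1)*(h^2 - 4*h) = h*(h - 4)*(h - 1)*(h + 1)*(h)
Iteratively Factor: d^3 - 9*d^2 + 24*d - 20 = (d - 2)*(d^2 - 7*d + 10) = (d - 5)*(d - 2)*(d - 2)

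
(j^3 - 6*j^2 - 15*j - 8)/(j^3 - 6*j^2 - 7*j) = (j^2 - 7*j - 8)/(j*(j - 7))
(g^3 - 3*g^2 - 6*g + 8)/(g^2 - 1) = (g^2 - 2*g - 8)/(g + 1)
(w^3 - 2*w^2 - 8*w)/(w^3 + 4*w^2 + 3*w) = (w^2 - 2*w - 8)/(w^2 + 4*w + 3)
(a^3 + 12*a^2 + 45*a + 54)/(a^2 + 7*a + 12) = (a^2 + 9*a + 18)/(a + 4)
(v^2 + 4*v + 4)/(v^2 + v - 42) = (v^2 + 4*v + 4)/(v^2 + v - 42)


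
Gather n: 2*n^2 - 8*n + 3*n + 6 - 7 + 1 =2*n^2 - 5*n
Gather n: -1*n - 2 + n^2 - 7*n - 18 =n^2 - 8*n - 20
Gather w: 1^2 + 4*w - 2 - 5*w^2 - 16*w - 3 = -5*w^2 - 12*w - 4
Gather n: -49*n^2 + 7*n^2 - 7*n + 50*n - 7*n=-42*n^2 + 36*n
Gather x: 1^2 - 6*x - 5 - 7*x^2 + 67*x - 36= -7*x^2 + 61*x - 40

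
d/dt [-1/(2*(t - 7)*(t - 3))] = (t - 5)/((t - 7)^2*(t - 3)^2)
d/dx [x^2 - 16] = 2*x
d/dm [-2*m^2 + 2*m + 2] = 2 - 4*m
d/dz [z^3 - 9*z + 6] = 3*z^2 - 9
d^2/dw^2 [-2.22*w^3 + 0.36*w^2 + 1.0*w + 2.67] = 0.72 - 13.32*w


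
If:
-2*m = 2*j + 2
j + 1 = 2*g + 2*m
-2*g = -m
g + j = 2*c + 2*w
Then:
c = -w - 1/2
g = 0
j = -1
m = 0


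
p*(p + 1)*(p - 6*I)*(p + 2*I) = p^4 + p^3 - 4*I*p^3 + 12*p^2 - 4*I*p^2 + 12*p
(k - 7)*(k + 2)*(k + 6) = k^3 + k^2 - 44*k - 84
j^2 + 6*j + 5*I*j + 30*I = (j + 6)*(j + 5*I)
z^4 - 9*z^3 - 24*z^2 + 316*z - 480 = (z - 8)*(z - 5)*(z - 2)*(z + 6)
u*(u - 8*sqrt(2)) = u^2 - 8*sqrt(2)*u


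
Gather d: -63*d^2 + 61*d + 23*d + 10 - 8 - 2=-63*d^2 + 84*d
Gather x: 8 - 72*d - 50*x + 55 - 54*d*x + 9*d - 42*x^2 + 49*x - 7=-63*d - 42*x^2 + x*(-54*d - 1) + 56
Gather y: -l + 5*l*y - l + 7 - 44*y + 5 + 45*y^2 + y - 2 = -2*l + 45*y^2 + y*(5*l - 43) + 10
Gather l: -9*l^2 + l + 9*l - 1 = -9*l^2 + 10*l - 1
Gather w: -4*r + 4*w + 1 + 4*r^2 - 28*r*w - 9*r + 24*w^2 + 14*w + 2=4*r^2 - 13*r + 24*w^2 + w*(18 - 28*r) + 3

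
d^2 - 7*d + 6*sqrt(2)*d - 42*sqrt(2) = (d - 7)*(d + 6*sqrt(2))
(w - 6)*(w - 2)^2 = w^3 - 10*w^2 + 28*w - 24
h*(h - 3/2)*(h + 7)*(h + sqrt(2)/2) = h^4 + sqrt(2)*h^3/2 + 11*h^3/2 - 21*h^2/2 + 11*sqrt(2)*h^2/4 - 21*sqrt(2)*h/4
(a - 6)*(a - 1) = a^2 - 7*a + 6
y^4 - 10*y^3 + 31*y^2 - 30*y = y*(y - 5)*(y - 3)*(y - 2)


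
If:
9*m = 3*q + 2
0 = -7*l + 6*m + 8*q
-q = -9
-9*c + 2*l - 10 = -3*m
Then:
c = 541/189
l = 274/21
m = 29/9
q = 9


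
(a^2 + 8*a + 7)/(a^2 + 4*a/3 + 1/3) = 3*(a + 7)/(3*a + 1)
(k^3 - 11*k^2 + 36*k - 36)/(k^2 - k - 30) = (k^2 - 5*k + 6)/(k + 5)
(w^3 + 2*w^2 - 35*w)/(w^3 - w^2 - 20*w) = (w + 7)/(w + 4)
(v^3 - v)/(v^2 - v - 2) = v*(v - 1)/(v - 2)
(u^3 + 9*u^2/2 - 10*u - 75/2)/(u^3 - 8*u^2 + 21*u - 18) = (2*u^2 + 15*u + 25)/(2*(u^2 - 5*u + 6))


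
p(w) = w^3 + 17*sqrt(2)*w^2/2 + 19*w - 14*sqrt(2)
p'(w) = 3*w^2 + 17*sqrt(2)*w + 19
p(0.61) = -3.51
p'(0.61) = 34.78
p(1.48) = 37.89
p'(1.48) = 61.15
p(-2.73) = -2.43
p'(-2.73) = -24.27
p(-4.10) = 35.45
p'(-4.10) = -29.14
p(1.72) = 53.53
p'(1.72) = 69.23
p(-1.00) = -27.78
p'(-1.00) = -2.04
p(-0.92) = -27.88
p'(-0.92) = -0.58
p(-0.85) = -27.88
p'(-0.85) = 0.73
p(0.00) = -19.80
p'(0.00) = 19.00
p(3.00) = 172.39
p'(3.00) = 118.12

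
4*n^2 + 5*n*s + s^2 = (n + s)*(4*n + s)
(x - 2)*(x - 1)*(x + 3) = x^3 - 7*x + 6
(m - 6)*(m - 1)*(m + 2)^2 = m^4 - 3*m^3 - 18*m^2 - 4*m + 24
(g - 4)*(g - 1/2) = g^2 - 9*g/2 + 2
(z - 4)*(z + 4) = z^2 - 16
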